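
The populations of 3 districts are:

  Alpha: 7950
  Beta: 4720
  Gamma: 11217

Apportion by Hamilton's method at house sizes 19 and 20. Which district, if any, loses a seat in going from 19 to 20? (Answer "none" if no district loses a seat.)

At 19 seats: Alpha 6, Beta 4, Gamma 9.
At 20 seats: Alpha 7, Beta 4, Gamma 9.
No district's allocation decreased.

none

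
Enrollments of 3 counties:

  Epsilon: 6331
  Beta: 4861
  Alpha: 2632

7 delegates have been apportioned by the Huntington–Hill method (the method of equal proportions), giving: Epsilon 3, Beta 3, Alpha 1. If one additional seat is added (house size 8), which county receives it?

Priority for the next seat is population ÷ (√(s·(s+1))).
Priorities: Epsilon 1827.602, Beta 1403.250, Alpha 1861.105.
Highest priority: Alpha.

Alpha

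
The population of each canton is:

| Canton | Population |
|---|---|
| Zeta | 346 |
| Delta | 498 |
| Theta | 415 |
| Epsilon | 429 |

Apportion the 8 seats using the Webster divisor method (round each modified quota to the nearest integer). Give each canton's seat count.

Standard divisor 1688/8 ≈ 211; standard quotas: Zeta 1.640, Delta 2.360, Theta 1.967, Epsilon 2.033.
Rounding to the nearest integer gives Zeta 2, Delta 2, Theta 2, Epsilon 2 — total 8, matching the house size, so no adjustment is needed.

Zeta: 2; Delta: 2; Theta: 2; Epsilon: 2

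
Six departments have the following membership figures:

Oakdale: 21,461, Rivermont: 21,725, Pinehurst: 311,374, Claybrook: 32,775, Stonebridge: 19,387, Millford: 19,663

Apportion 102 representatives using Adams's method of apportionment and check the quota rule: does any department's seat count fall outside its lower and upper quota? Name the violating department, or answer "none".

Standard quotas: Oakdale 5.134, Rivermont 5.197, Pinehurst 74.487, Claybrook 7.840, Stonebridge 4.638, Millford 4.704.
Adams allocation: Oakdale 5, Rivermont 6, Pinehurst 73, Claybrook 8, Stonebridge 5, Millford 5.
Pinehurst has quota 74.487 (lower 74, upper 75) but receives 73 — outside the quota interval.

Pinehurst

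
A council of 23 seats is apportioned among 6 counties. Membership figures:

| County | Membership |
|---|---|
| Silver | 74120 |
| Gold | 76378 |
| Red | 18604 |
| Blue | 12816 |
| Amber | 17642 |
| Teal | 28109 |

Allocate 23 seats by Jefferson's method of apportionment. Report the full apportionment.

Standard divisor 227669/23 ≈ 9898.652; standard quotas: Silver 7.488, Gold 7.716, Red 1.879, Blue 1.295, Amber 1.782, Teal 2.840.
Rounding down gives 7, 7, 1, 1, 1, 2 = 19 seats, so the divisor must be adjusted.
With modified divisor 9000: modified quotas Silver 8.236, Gold 8.486, Red 2.067, Blue 1.424, Amber 1.960, Teal 3.123.
Rounding down: Silver 8, Gold 8, Red 2, Blue 1, Amber 1, Teal 3 (total 23).

Silver 8, Gold 8, Red 2, Blue 1, Amber 1, Teal 3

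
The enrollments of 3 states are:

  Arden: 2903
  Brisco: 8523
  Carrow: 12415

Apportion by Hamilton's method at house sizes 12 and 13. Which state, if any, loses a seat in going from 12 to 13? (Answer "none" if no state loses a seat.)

At 12 seats: Arden 2, Brisco 4, Carrow 6.
At 13 seats: Arden 1, Brisco 5, Carrow 7.
Arden drops from 2 to 1.

Arden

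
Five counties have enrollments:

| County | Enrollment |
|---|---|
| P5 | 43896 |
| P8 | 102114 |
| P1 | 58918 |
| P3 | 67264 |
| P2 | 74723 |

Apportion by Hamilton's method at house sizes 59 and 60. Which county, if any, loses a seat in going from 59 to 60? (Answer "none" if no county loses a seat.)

P5

At 59 seats: P5 8, P8 17, P1 10, P3 11, P2 13.
At 60 seats: P5 7, P8 18, P1 10, P3 12, P2 13.
P5 drops from 8 to 7.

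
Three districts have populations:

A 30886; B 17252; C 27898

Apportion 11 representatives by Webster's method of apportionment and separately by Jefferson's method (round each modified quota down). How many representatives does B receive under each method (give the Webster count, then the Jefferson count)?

3 and 2

Webster: A 4, B 3, C 4.
Jefferson: A 5, B 2, C 4.
B gets 3 under Webster and 2 under Jefferson.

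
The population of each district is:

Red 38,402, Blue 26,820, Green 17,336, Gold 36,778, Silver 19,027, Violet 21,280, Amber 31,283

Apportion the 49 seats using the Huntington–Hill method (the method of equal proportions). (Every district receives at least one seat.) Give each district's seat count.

Red: 10, Blue: 7, Green: 4, Gold: 9, Silver: 5, Violet: 6, Amber: 8

With divisor 3881: modified quotas Red 9.895, Blue 6.911, Green 4.467, Gold 9.476, Silver 4.903, Violet 5.483, Amber 8.061.
Geometric-mean thresholds: Red √(9·10)=9.487, Blue √(6·7)=6.481, Green √(4·5)=4.472, Gold √(9·10)=9.487, Silver √(4·5)=4.472, Violet √(5·6)=5.477, Amber √(8·9)=8.485.
Each quota rounded against its threshold gives Red 10, Blue 7, Green 4, Gold 9, Silver 5, Violet 6, Amber 8 (total 49).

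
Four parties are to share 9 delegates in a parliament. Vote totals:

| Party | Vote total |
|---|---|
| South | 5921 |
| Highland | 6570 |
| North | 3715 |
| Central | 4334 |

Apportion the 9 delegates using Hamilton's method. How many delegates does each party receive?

Standard divisor: 20540 ÷ 9 ≈ 2282.222.
Standard quotas: South 2.5944, Highland 2.8788, North 1.6278, Central 1.8990.
Lower quotas: South 2, Highland 2, North 1, Central 1 (sum 6, leaving 3 seats).
Remainders in descending order: Central 0.8990, Highland 0.8788, North 0.6278, South 0.5944.
Largest remainders: Central, Highland, North receive the extra seats.

South: 2, Highland: 3, North: 2, Central: 2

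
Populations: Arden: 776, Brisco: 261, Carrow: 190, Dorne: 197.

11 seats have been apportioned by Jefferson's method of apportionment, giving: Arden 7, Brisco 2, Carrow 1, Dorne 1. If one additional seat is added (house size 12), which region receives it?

Dorne

Priority for the next seat is population ÷ (current seats + 1).
Priorities: Arden 97.000, Brisco 87.000, Carrow 95.000, Dorne 98.500.
Highest priority: Dorne.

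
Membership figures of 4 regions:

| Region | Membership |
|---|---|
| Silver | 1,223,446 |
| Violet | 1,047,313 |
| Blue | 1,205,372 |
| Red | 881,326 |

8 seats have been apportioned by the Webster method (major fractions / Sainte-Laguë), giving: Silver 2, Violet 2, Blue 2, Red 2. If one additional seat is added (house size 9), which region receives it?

Silver

Priority for the next seat is population ÷ (current seats + 0.5).
Priorities: Silver 489378.400, Violet 418925.200, Blue 482148.800, Red 352530.400.
Highest priority: Silver.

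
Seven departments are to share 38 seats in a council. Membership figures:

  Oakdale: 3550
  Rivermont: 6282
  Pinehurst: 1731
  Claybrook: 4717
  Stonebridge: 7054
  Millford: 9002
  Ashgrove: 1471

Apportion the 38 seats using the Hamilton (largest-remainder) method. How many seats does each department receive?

Standard divisor: 33807 ÷ 38 ≈ 889.658.
Standard quotas: Oakdale 3.9903, Rivermont 7.0611, Pinehurst 1.9457, Claybrook 5.3020, Stonebridge 7.9289, Millford 10.1185, Ashgrove 1.6534.
Lower quotas: Oakdale 3, Rivermont 7, Pinehurst 1, Claybrook 5, Stonebridge 7, Millford 10, Ashgrove 1 (sum 34, leaving 4 seats).
Remainders in descending order: Oakdale 0.9903, Pinehurst 0.9457, Stonebridge 0.9289, Ashgrove 0.6534, Claybrook 0.3020, Millford 0.1185, Rivermont 0.0611.
Largest remainders: Oakdale, Pinehurst, Stonebridge, Ashgrove receive the extra seats.

Oakdale: 4; Rivermont: 7; Pinehurst: 2; Claybrook: 5; Stonebridge: 8; Millford: 10; Ashgrove: 2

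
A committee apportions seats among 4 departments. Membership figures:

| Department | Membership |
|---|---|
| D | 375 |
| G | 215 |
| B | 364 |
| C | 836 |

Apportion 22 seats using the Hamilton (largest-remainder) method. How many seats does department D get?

5

The standard divisor is 1790/22 ≈ 81.364.
Standard quotas: D 4.609, G 2.642, B 4.474, C 10.275.
Lower quotas: D 4, G 2, B 4, C 10 (sum 20, leaving 2 seats).
Remainders in descending order: G 0.642, D 0.609, B 0.474, C 0.275.
The surplus seats go to G, D.
D receives 5.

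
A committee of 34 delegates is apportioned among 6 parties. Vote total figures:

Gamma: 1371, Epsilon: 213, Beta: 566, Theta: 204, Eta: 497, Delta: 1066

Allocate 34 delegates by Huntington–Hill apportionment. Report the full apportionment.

With divisor 116: modified quotas Gamma 11.819, Epsilon 1.836, Beta 4.879, Theta 1.759, Eta 4.284, Delta 9.190.
Geometric-mean thresholds: Gamma √(11·12)=11.489, Epsilon √(1·2)=1.414, Beta √(4·5)=4.472, Theta √(1·2)=1.414, Eta √(4·5)=4.472, Delta √(9·10)=9.487.
Each quota rounded against its threshold gives Gamma 12, Epsilon 2, Beta 5, Theta 2, Eta 4, Delta 9 (total 34).

Gamma=12; Epsilon=2; Beta=5; Theta=2; Eta=4; Delta=9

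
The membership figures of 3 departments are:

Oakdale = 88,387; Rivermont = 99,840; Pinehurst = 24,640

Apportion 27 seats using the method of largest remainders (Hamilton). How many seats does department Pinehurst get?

3

The standard divisor is 212867/27 ≈ 7883.963.
Standard quotas: Oakdale 11.2110, Rivermont 12.6637, Pinehurst 3.1253.
Lower quotas: Oakdale 11, Rivermont 12, Pinehurst 3 (sum 26, leaving 1 seat).
Remainders in descending order: Rivermont 0.6637, Oakdale 0.2110, Pinehurst 0.1253.
Largest remainder: Rivermont receives the extra seat.
Pinehurst receives 3.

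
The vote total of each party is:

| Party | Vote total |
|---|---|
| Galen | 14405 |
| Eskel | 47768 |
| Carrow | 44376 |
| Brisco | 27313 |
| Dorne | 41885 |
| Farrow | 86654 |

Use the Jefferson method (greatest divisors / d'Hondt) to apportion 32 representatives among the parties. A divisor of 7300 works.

With modified divisor 7300: modified quotas Galen 1.973, Eskel 6.544, Carrow 6.079, Brisco 3.742, Dorne 5.738, Farrow 11.870.
Rounding down: Galen 1, Eskel 6, Carrow 6, Brisco 3, Dorne 5, Farrow 11 (total 32).

Galen=1, Eskel=6, Carrow=6, Brisco=3, Dorne=5, Farrow=11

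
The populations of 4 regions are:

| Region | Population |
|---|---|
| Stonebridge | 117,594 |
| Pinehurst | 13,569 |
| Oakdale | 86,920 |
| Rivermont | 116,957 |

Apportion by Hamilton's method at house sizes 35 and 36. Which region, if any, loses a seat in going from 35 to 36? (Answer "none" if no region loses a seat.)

At 35 seats: Stonebridge 12, Pinehurst 2, Oakdale 9, Rivermont 12.
At 36 seats: Stonebridge 13, Pinehurst 1, Oakdale 9, Rivermont 13.
Pinehurst drops from 2 to 1.

Pinehurst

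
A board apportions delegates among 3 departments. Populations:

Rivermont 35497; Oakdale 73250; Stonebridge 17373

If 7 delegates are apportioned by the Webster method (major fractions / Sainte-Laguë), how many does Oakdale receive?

Standard divisor 126120/7 ≈ 18017.143; standard quotas: Rivermont 1.970, Oakdale 4.066, Stonebridge 0.964.
Rounding to the nearest integer gives Rivermont 2, Oakdale 4, Stonebridge 1 — total 7, matching the house size, so no adjustment is needed.
Oakdale receives 4.

4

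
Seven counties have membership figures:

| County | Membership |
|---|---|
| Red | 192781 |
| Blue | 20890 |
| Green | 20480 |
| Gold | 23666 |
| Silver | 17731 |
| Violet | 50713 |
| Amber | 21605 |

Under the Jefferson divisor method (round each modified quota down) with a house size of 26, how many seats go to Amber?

Standard divisor 347866/26 ≈ 13379.462; standard quotas: Red 14.409, Blue 1.561, Green 1.531, Gold 1.769, Silver 1.325, Violet 3.790, Amber 1.615.
Rounding down gives 14, 1, 1, 1, 1, 3, 1 = 22 seats, so the divisor must be adjusted.
With modified divisor 11600: modified quotas Red 16.619, Blue 1.801, Green 1.766, Gold 2.040, Silver 1.529, Violet 4.372, Amber 1.863.
Rounding down: Red 16, Blue 1, Green 1, Gold 2, Silver 1, Violet 4, Amber 1 (total 26).
Amber receives 1.

1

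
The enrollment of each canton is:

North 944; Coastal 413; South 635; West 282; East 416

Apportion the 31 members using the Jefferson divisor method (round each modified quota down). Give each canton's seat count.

Standard divisor 2690/31 ≈ 86.774; standard quotas: North 10.879, Coastal 4.759, South 7.318, West 3.250, East 4.794.
Rounding down gives 10, 4, 7, 3, 4 = 28 seats, so the divisor must be adjusted.
With modified divisor 80: modified quotas North 11.800, Coastal 5.162, South 7.938, West 3.525, East 5.200.
Rounding down: North 11, Coastal 5, South 7, West 3, East 5 (total 31).

North 11; Coastal 5; South 7; West 3; East 5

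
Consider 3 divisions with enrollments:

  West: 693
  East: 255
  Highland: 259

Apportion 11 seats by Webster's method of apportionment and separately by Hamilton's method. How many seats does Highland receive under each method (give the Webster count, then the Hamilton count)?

2 and 3

Webster: West 7, East 2, Highland 2.
Hamilton: West 6, East 2, Highland 3.
Highland gets 2 under Webster and 3 under Hamilton.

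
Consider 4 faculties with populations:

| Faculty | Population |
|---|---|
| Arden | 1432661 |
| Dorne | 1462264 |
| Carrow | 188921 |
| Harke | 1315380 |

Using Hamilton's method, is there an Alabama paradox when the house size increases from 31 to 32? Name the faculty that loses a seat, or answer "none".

At 31 seats: Arden 10, Dorne 10, Carrow 2, Harke 9.
At 32 seats: Arden 10, Dorne 11, Carrow 1, Harke 10.
Carrow drops from 2 to 1.

Carrow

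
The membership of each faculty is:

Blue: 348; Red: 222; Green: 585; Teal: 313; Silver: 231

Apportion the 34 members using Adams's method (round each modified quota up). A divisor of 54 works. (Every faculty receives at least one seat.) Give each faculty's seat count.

With modified divisor 54: modified quotas Blue 6.444, Red 4.111, Green 10.833, Teal 5.796, Silver 4.278.
Rounding up: Blue 7, Red 5, Green 11, Teal 6, Silver 5 (total 34).

Blue=7, Red=5, Green=11, Teal=6, Silver=5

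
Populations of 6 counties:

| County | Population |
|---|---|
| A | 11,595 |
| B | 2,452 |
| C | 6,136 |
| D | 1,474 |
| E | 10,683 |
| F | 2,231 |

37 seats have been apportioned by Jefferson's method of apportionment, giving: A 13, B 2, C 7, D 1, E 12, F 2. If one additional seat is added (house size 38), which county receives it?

A

Priority for the next seat is population ÷ (current seats + 1).
Priorities: A 828.214, B 817.333, C 767.000, D 737.000, E 821.769, F 743.667.
Highest priority: A.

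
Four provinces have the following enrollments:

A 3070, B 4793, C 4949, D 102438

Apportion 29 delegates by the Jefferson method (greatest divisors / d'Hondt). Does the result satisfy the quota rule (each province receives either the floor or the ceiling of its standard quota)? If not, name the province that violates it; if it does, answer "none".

Standard quotas: A 0.772, B 1.206, C 1.245, D 25.776.
Jefferson allocation: A 0, B 1, C 1, D 27.
D has quota 25.776 (lower 25, upper 26) but receives 27 — outside the quota interval.

D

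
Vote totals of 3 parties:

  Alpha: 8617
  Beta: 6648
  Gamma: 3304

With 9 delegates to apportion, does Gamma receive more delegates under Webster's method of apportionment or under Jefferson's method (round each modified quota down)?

Webster: Alpha 4, Beta 3, Gamma 2.
Jefferson: Alpha 5, Beta 3, Gamma 1.
Gamma gets 2 under Webster and 1 under Jefferson.

Webster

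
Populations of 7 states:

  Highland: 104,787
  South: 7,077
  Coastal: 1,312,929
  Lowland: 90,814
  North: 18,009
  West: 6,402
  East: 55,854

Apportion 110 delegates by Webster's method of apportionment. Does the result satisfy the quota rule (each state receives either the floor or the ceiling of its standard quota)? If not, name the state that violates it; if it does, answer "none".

Coastal

Standard quotas: Highland 7.223, South 0.488, Coastal 90.497, Lowland 6.260, North 1.241, West 0.441, East 3.850.
Webster allocation: Highland 7, South 0, Coastal 92, Lowland 6, North 1, West 0, East 4.
Coastal has quota 90.497 (lower 90, upper 91) but receives 92 — outside the quota interval.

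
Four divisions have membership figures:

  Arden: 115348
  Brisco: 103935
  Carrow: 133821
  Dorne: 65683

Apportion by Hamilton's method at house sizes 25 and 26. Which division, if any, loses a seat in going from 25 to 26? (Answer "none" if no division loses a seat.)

At 25 seats: Arden 7, Brisco 6, Carrow 8, Dorne 4.
At 26 seats: Arden 7, Brisco 7, Carrow 8, Dorne 4.
No division's allocation decreased.

none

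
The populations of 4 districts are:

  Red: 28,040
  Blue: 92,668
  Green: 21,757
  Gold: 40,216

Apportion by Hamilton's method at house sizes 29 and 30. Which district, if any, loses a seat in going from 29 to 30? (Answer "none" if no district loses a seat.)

At 29 seats: Red 4, Blue 15, Green 4, Gold 6.
At 30 seats: Red 5, Blue 15, Green 3, Gold 7.
Green drops from 4 to 3.

Green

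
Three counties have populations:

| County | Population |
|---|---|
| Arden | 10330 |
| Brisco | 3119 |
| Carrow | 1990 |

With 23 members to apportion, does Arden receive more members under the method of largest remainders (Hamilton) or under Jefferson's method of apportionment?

Jefferson

Hamilton: Arden 15, Brisco 5, Carrow 3.
Jefferson: Arden 16, Brisco 4, Carrow 3.
Arden gets 15 under Hamilton and 16 under Jefferson.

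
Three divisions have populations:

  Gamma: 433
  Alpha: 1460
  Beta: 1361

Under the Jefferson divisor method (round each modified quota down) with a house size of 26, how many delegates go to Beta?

11

Standard divisor 3254/26 ≈ 125.154; standard quotas: Gamma 3.460, Alpha 11.666, Beta 10.875.
Rounding down gives 3, 11, 10 = 24 seats, so the divisor must be adjusted.
With modified divisor 120: modified quotas Gamma 3.608, Alpha 12.167, Beta 11.342.
Rounding down: Gamma 3, Alpha 12, Beta 11 (total 26).
Beta receives 11.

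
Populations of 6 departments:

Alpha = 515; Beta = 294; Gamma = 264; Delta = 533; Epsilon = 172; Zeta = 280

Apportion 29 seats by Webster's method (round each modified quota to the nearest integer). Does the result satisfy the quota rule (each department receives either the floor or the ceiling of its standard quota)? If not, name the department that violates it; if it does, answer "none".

none

Standard quotas: Alpha 7.257, Beta 4.143, Gamma 3.720, Delta 7.511, Epsilon 2.424, Zeta 3.946.
Webster allocation: Alpha 7, Beta 4, Gamma 4, Delta 8, Epsilon 2, Zeta 4.
Every allocation lies between the lower and upper quota.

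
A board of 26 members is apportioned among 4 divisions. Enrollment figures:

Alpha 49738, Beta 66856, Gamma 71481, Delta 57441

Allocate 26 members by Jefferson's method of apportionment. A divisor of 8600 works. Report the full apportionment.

With modified divisor 8600: modified quotas Alpha 5.783, Beta 7.774, Gamma 8.312, Delta 6.679.
Rounding down: Alpha 5, Beta 7, Gamma 8, Delta 6 (total 26).

Alpha 5; Beta 7; Gamma 8; Delta 6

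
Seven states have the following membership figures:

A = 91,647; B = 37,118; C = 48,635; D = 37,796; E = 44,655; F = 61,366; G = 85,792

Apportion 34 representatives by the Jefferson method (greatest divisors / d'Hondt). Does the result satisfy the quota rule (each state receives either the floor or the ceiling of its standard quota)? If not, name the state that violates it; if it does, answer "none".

Standard quotas: A 7.656, B 3.101, C 4.063, D 3.157, E 3.730, F 5.126, G 7.167.
Jefferson allocation: A 8, B 3, C 4, D 3, E 4, F 5, G 7.
Every allocation lies between the lower and upper quota.

none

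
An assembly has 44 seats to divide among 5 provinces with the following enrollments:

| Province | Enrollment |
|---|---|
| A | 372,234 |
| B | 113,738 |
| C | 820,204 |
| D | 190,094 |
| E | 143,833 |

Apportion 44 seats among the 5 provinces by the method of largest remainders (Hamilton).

Total 1640103; standard divisor 1640103/44 ≈ 37275.068.
Standard quotas: A 9.9861, B 3.0513, C 22.0041, D 5.0998, E 3.8587.
Lower quotas: A 9, B 3, C 22, D 5, E 3 (sum 42, leaving 2 seats).
Remainders in descending order: A 0.9861, E 0.8587, D 0.0998, B 0.0513, C 0.0041.
The surplus seats go to A, E.

A=10, B=3, C=22, D=5, E=4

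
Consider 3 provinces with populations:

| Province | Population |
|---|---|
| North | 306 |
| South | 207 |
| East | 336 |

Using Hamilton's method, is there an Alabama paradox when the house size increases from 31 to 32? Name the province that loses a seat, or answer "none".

none

At 31 seats: North 11, South 8, East 12.
At 32 seats: North 11, South 8, East 13.
No province's allocation decreased.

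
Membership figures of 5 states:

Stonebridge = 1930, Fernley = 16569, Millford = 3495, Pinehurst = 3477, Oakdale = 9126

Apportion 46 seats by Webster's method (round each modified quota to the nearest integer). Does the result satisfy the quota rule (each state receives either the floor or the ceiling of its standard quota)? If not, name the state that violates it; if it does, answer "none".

Fernley

Standard quotas: Stonebridge 2.566, Fernley 22.030, Millford 4.647, Pinehurst 4.623, Oakdale 12.134.
Webster allocation: Stonebridge 3, Fernley 21, Millford 5, Pinehurst 5, Oakdale 12.
Fernley has quota 22.030 (lower 22, upper 23) but receives 21 — outside the quota interval.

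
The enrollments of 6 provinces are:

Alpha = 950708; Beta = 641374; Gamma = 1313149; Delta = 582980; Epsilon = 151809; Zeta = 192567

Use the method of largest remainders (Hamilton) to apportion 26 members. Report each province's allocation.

Alpha=7; Beta=4; Gamma=9; Delta=4; Epsilon=1; Zeta=1

Standard divisor: 3832587 ÷ 26 ≈ 147407.192.
Standard quotas: Alpha 6.4495, Beta 4.3510, Gamma 8.9083, Delta 3.9549, Epsilon 1.0299, Zeta 1.3064.
Lower quotas: Alpha 6, Beta 4, Gamma 8, Delta 3, Epsilon 1, Zeta 1 (sum 23, leaving 3 seats).
Remainders in descending order: Delta 0.9549, Gamma 0.9083, Alpha 0.4495, Beta 0.3510, Zeta 0.3064, Epsilon 0.0299.
Largest remainders: Delta, Gamma, Alpha receive the extra seats.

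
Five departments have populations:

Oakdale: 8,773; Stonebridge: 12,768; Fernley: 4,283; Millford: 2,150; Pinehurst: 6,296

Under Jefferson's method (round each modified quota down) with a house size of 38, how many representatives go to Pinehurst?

Standard divisor 34270/38 ≈ 901.842; standard quotas: Oakdale 9.728, Stonebridge 14.158, Fernley 4.749, Millford 2.384, Pinehurst 6.981.
Rounding down gives 9, 14, 4, 2, 6 = 35 seats, so the divisor must be adjusted.
With modified divisor 852.82: modified quotas Oakdale 10.287, Stonebridge 14.972, Fernley 5.022, Millford 2.521, Pinehurst 7.383.
Rounding down: Oakdale 10, Stonebridge 14, Fernley 5, Millford 2, Pinehurst 7 (total 38).
Pinehurst receives 7.

7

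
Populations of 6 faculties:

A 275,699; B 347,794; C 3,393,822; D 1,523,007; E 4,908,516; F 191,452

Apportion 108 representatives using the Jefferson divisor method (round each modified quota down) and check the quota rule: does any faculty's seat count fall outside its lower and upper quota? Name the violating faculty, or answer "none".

E

Standard quotas: A 2.798, B 3.530, C 34.448, D 15.459, E 49.822, F 1.943.
Jefferson allocation: A 2, B 3, C 35, D 15, E 51, F 2.
E has quota 49.822 (lower 49, upper 50) but receives 51 — outside the quota interval.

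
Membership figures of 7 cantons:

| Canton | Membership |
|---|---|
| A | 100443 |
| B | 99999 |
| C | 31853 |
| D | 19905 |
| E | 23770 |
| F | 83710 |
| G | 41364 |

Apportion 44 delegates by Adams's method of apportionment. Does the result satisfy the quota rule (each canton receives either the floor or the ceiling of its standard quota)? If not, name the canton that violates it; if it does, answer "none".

Standard quotas: A 11.020, B 10.971, C 3.495, D 2.184, E 2.608, F 9.184, G 4.538.
Adams allocation: A 11, B 10, C 4, D 2, E 3, F 9, G 5.
Every allocation lies between the lower and upper quota.

none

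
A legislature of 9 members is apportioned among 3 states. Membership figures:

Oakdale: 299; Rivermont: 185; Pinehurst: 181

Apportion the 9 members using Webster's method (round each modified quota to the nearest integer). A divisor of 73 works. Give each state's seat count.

With modified divisor 73: modified quotas Oakdale 4.096, Rivermont 2.534, Pinehurst 2.479.
Rounding to the nearest integer: Oakdale 4, Rivermont 3, Pinehurst 2 (total 9).

Oakdale=4, Rivermont=3, Pinehurst=2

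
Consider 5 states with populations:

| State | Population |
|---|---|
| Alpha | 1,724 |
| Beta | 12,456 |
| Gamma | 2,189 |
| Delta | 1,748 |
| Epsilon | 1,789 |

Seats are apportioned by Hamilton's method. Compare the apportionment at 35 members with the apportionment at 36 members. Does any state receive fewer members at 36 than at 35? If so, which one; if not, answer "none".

At 35 seats: Alpha 3, Beta 22, Gamma 4, Delta 3, Epsilon 3.
At 36 seats: Alpha 3, Beta 23, Gamma 4, Delta 3, Epsilon 3.
No state's allocation decreased.

none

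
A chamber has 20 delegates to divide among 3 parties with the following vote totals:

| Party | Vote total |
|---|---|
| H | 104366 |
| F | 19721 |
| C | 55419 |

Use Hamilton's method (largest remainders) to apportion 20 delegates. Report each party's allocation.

H=12, F=2, C=6

Total 179506; standard divisor 179506/20 ≈ 8975.3.
Standard quotas: H 11.6281, F 2.1973, C 6.1746.
Lower quotas: H 11, F 2, C 6 (sum 19, leaving 1 seat).
Remainders in descending order: H 0.6281, F 0.1973, C 0.1746.
The surplus seat goes to H.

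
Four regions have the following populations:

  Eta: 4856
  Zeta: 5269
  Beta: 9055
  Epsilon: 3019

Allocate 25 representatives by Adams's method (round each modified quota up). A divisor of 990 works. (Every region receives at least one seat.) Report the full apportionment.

Eta=5, Zeta=6, Beta=10, Epsilon=4

With modified divisor 990: modified quotas Eta 4.905, Zeta 5.322, Beta 9.146, Epsilon 3.049.
Rounding up: Eta 5, Zeta 6, Beta 10, Epsilon 4 (total 25).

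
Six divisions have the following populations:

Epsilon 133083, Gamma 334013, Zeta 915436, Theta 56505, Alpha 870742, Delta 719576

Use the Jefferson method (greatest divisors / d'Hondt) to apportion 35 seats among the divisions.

Epsilon=1; Gamma=4; Zeta=11; Theta=0; Alpha=10; Delta=9

Standard divisor 3029355/35 ≈ 86553; standard quotas: Epsilon 1.538, Gamma 3.859, Zeta 10.577, Theta 0.653, Alpha 10.060, Delta 8.314.
Rounding down gives 1, 3, 10, 0, 10, 8 = 32 seats, so the divisor must be adjusted.
With modified divisor 79600: modified quotas Epsilon 1.672, Gamma 4.196, Zeta 11.500, Theta 0.710, Alpha 10.939, Delta 9.040.
Rounding down: Epsilon 1, Gamma 4, Zeta 11, Theta 0, Alpha 10, Delta 9 (total 35).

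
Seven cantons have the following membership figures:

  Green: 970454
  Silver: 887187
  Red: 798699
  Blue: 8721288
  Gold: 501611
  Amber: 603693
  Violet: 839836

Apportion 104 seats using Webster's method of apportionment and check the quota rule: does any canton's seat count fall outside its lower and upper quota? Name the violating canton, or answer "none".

Blue

Standard quotas: Green 7.576, Silver 6.926, Red 6.235, Blue 68.080, Gold 3.916, Amber 4.713, Violet 6.556.
Webster allocation: Green 8, Silver 7, Red 6, Blue 67, Gold 4, Amber 5, Violet 7.
Blue has quota 68.080 (lower 68, upper 69) but receives 67 — outside the quota interval.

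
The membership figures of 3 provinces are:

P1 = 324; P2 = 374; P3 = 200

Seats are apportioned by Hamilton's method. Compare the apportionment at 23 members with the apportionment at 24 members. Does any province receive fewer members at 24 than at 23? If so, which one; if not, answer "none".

At 23 seats: P1 8, P2 10, P3 5.
At 24 seats: P1 9, P2 10, P3 5.
No province's allocation decreased.

none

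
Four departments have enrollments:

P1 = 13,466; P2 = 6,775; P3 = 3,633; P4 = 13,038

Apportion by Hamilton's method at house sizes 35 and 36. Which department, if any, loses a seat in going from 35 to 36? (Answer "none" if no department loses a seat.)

At 35 seats: P1 13, P2 6, P3 4, P4 12.
At 36 seats: P1 13, P2 7, P3 3, P4 13.
P3 drops from 4 to 3.

P3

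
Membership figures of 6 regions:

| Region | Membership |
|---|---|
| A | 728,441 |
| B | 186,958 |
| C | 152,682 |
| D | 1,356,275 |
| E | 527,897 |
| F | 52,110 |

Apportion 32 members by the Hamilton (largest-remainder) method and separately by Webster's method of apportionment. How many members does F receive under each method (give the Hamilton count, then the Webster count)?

0 and 1

Hamilton: A 8, B 2, C 2, D 14, E 6, F 0.
Webster: A 8, B 2, C 2, D 14, E 5, F 1.
F gets 0 under Hamilton and 1 under Webster.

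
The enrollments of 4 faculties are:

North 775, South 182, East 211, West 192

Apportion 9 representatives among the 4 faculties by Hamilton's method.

Standard divisor: 1360 ÷ 9 ≈ 151.111.
Standard quotas: North 5.129, South 1.204, East 1.396, West 1.271.
Lower quotas: North 5, South 1, East 1, West 1 (sum 8, leaving 1 seat).
Remainders in descending order: East 0.396, West 0.271, South 0.204, North 0.129.
The surplus seat goes to East.

North=5, South=1, East=2, West=1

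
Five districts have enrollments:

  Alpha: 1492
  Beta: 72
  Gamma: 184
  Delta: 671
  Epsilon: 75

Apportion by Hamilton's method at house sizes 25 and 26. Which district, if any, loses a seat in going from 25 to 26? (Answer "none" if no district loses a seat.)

At 25 seats: Alpha 15, Beta 0, Gamma 2, Delta 7, Epsilon 1.
At 26 seats: Alpha 15, Beta 1, Gamma 2, Delta 7, Epsilon 1.
No district's allocation decreased.

none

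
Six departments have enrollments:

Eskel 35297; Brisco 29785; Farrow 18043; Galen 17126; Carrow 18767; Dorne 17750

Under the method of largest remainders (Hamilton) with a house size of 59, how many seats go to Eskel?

The standard divisor is 136768/59 ≈ 2318.102.
Standard quotas: Eskel 15.2267, Brisco 12.8489, Farrow 7.7835, Galen 7.3879, Carrow 8.0958, Dorne 7.6571.
Lower quotas: Eskel 15, Brisco 12, Farrow 7, Galen 7, Carrow 8, Dorne 7 (sum 56, leaving 3 seats).
Remainders in descending order: Brisco 0.8489, Farrow 0.7835, Dorne 0.6571, Galen 0.3879, Eskel 0.2267, Carrow 0.0958.
Largest remainders: Brisco, Farrow, Dorne receive the extra seats.
Eskel receives 15.

15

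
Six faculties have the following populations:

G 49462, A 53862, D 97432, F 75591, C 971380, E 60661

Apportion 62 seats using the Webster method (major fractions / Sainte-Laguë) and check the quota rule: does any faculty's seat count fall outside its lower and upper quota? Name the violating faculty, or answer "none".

Standard quotas: G 2.344, A 2.552, D 4.617, F 3.582, C 46.030, E 2.875.
Webster allocation: G 2, A 3, D 5, F 4, C 45, E 3.
C has quota 46.030 (lower 46, upper 47) but receives 45 — outside the quota interval.

C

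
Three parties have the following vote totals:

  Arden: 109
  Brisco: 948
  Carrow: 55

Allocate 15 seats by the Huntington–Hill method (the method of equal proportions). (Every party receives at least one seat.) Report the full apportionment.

Arden 2, Brisco 12, Carrow 1

With divisor 76: modified quotas Arden 1.434, Brisco 12.474, Carrow 0.724.
Geometric-mean thresholds: Arden √(1·2)=1.414, Brisco √(12·13)=12.490, Carrow (min 1).
Each quota rounded against its threshold gives Arden 2, Brisco 12, Carrow 1 (total 15).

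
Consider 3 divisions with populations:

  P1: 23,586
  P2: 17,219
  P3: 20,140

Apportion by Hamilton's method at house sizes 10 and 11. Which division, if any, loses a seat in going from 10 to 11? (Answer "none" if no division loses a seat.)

none

At 10 seats: P1 4, P2 3, P3 3.
At 11 seats: P1 4, P2 3, P3 4.
No division's allocation decreased.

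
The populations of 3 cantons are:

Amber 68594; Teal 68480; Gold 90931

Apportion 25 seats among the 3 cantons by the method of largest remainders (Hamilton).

The standard divisor is 228005/25 ≈ 9120.2.
Standard quotas: Amber 7.5211, Teal 7.5086, Gold 9.9703.
Lower quotas: Amber 7, Teal 7, Gold 9 (sum 23, leaving 2 seats).
Remainders in descending order: Gold 0.9703, Amber 0.5211, Teal 0.5086.
Largest remainders: Gold, Amber receive the extra seats.

Amber 8; Teal 7; Gold 10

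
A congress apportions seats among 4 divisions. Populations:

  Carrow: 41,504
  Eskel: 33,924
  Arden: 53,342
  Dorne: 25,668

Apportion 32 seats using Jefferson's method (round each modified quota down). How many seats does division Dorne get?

Standard divisor 154438/32 ≈ 4826.188; standard quotas: Carrow 8.600, Eskel 7.029, Arden 11.053, Dorne 5.318.
Rounding down gives 8, 7, 11, 5 = 31 seats, so the divisor must be adjusted.
With modified divisor 4500: modified quotas Carrow 9.223, Eskel 7.539, Arden 11.854, Dorne 5.704.
Rounding down: Carrow 9, Eskel 7, Arden 11, Dorne 5 (total 32).
Dorne receives 5.

5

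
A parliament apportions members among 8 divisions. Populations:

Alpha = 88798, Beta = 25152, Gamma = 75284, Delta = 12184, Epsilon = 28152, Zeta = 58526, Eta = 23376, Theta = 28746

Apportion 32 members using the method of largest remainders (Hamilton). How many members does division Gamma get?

7

Standard divisor: 340218 ÷ 32 ≈ 10631.812.
Standard quotas: Alpha 8.3521, Beta 2.3657, Gamma 7.0810, Delta 1.1460, Epsilon 2.6479, Zeta 5.5048, Eta 2.1987, Theta 2.7038.
Lower quotas: Alpha 8, Beta 2, Gamma 7, Delta 1, Epsilon 2, Zeta 5, Eta 2, Theta 2 (sum 29, leaving 3 seats).
Remainders in descending order: Theta 0.7038, Epsilon 0.6479, Zeta 0.5048, Beta 0.3657, Alpha 0.3521, Eta 0.1987, Delta 0.1460, Gamma 0.0810.
The surplus seats go to Theta, Epsilon, Zeta.
Gamma receives 7.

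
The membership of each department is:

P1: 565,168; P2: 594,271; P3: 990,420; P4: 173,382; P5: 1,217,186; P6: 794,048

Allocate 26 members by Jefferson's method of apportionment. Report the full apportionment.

Standard divisor 4334475/26 ≈ 166710.577; standard quotas: P1 3.390, P2 3.565, P3 5.941, P4 1.040, P5 7.301, P6 4.763.
Rounding down gives 3, 3, 5, 1, 7, 4 = 23 seats, so the divisor must be adjusted.
With modified divisor 150400: modified quotas P1 3.758, P2 3.951, P3 6.585, P4 1.153, P5 8.093, P6 5.280.
Rounding down: P1 3, P2 3, P3 6, P4 1, P5 8, P6 5 (total 26).

P1 3; P2 3; P3 6; P4 1; P5 8; P6 5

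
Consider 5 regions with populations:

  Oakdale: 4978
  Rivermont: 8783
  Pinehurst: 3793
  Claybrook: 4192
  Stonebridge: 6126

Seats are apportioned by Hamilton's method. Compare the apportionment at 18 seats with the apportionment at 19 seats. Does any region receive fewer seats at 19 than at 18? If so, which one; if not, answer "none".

none

At 18 seats: Oakdale 3, Rivermont 6, Pinehurst 2, Claybrook 3, Stonebridge 4.
At 19 seats: Oakdale 3, Rivermont 6, Pinehurst 3, Claybrook 3, Stonebridge 4.
No region's allocation decreased.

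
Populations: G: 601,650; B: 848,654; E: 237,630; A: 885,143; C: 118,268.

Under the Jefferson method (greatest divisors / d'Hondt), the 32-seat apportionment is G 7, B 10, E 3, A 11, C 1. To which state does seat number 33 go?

B

Priority for the next seat is population ÷ (current seats + 1).
Priorities: G 75206.250, B 77150.364, E 59407.500, A 73761.917, C 59134.000.
Highest priority: B.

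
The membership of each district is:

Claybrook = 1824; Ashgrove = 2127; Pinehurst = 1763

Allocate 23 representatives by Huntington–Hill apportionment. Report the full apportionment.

With divisor 247: modified quotas Claybrook 7.385, Ashgrove 8.611, Pinehurst 7.138.
Geometric-mean thresholds: Claybrook √(7·8)=7.483, Ashgrove √(8·9)=8.485, Pinehurst √(7·8)=7.483.
Each quota rounded against its threshold gives Claybrook 7, Ashgrove 9, Pinehurst 7 (total 23).

Claybrook 7, Ashgrove 9, Pinehurst 7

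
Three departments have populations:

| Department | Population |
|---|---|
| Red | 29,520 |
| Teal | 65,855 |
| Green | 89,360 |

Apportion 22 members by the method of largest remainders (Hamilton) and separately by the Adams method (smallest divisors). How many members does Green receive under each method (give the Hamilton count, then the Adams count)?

11 and 10

Hamilton: Red 3, Teal 8, Green 11.
Adams: Red 4, Teal 8, Green 10.
Green gets 11 under Hamilton and 10 under Adams.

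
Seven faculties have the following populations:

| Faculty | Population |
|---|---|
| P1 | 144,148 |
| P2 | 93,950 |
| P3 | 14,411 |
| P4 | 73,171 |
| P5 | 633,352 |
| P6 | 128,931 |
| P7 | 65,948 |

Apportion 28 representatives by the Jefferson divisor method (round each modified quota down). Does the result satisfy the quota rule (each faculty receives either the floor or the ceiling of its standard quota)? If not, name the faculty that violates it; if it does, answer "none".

P5

Standard quotas: P1 3.498, P2 2.280, P3 0.350, P4 1.776, P5 15.368, P6 3.129, P7 1.600.
Jefferson allocation: P1 3, P2 2, P3 0, P4 2, P5 17, P6 3, P7 1.
P5 has quota 15.368 (lower 15, upper 16) but receives 17 — outside the quota interval.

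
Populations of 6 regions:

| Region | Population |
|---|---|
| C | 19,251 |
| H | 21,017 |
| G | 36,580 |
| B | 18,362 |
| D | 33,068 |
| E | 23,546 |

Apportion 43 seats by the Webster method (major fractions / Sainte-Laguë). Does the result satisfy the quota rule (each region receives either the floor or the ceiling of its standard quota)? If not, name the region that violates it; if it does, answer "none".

none

Standard quotas: C 5.452, H 5.952, G 10.360, B 5.201, D 9.366, E 6.669.
Webster allocation: C 6, H 6, G 10, B 5, D 9, E 7.
Every allocation lies between the lower and upper quota.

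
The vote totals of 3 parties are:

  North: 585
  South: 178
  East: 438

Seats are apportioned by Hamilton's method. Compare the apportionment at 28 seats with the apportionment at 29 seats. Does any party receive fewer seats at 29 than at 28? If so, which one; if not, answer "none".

At 28 seats: North 14, South 4, East 10.
At 29 seats: North 14, South 4, East 11.
No party's allocation decreased.

none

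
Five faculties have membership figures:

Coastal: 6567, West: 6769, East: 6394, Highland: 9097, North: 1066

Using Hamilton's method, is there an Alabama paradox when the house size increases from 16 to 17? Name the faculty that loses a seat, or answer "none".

North

At 16 seats: Coastal 3, West 4, East 3, Highland 5, North 1.
At 17 seats: Coastal 4, West 4, East 4, Highland 5, North 0.
North drops from 1 to 0.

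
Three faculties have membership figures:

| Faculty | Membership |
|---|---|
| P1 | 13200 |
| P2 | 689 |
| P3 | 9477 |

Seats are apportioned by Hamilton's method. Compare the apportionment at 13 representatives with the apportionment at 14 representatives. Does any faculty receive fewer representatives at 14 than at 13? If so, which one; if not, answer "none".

At 13 seats: P1 7, P2 1, P3 5.
At 14 seats: P1 8, P2 0, P3 6.
P2 drops from 1 to 0.

P2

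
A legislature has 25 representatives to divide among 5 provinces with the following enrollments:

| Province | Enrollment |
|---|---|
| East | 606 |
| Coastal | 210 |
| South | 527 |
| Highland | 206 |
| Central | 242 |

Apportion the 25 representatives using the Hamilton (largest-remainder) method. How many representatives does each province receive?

Total 1791; standard divisor 1791/25 ≈ 71.64.
Standard quotas: East 8.459, Coastal 2.931, South 7.356, Highland 2.875, Central 3.378.
Lower quotas: East 8, Coastal 2, South 7, Highland 2, Central 3 (sum 22, leaving 3 seats).
Remainders in descending order: Coastal 0.931, Highland 0.875, East 0.459, Central 0.378, South 0.356.
Largest remainders: Coastal, Highland, East receive the extra seats.

East: 9; Coastal: 3; South: 7; Highland: 3; Central: 3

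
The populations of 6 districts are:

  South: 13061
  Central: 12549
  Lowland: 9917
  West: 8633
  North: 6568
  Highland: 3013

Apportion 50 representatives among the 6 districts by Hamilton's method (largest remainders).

South 12; Central 12; Lowland 9; West 8; North 6; Highland 3

Total 53741; standard divisor 53741/50 ≈ 1074.82.
Standard quotas: South 12.1518, Central 11.6754, Lowland 9.2267, West 8.0320, North 6.1108, Highland 2.8033.
Lower quotas: South 12, Central 11, Lowland 9, West 8, North 6, Highland 2 (sum 48, leaving 2 seats).
Remainders in descending order: Highland 0.8033, Central 0.6754, Lowland 0.2267, South 0.1518, North 0.1108, West 0.0320.
The surplus seats go to Highland, Central.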